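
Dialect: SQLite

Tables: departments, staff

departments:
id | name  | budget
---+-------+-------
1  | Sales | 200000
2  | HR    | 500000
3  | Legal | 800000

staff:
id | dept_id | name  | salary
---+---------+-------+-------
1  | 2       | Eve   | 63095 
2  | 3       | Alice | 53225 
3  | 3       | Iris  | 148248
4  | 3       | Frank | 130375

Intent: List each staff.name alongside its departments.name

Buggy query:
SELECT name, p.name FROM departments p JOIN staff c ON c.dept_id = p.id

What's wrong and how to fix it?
Bug: 'name' exists in both joined tables, so the database can't tell which one is meant

Fix: Qualify the column with its table alias (c.name)

Corrected query:
SELECT c.name, p.name FROM departments p JOIN staff c ON c.dept_id = p.id

Result:
name  | name 
------+------
Eve   | HR   
Alice | Legal
Iris  | Legal
Frank | Legal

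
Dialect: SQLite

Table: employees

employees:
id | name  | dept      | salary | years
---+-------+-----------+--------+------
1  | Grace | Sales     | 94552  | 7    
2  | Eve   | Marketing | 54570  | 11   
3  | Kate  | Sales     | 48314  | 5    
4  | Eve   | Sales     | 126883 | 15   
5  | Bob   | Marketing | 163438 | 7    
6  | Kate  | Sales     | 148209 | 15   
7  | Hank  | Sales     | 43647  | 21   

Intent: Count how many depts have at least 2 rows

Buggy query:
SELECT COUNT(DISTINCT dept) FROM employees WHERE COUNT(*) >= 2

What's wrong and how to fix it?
Bug: COUNT(*) cannot appear in WHERE; the per-group count doesn't exist yet

Fix: Use a subquery that GROUPs and filters with HAVING, then count its rows

Corrected query:
SELECT COUNT(*) FROM (SELECT dept FROM employees GROUP BY dept HAVING COUNT(*) >= 2)

Result:
COUNT(*)
--------
2       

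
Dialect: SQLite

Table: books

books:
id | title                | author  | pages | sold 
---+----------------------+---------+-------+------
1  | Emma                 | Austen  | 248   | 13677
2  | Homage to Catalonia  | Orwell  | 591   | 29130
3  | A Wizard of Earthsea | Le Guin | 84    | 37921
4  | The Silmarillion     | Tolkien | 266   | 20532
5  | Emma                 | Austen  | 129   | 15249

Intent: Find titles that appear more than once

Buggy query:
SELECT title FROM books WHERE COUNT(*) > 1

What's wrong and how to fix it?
Bug: WHERE can't reference COUNT(*); aggregates are computed after WHERE

Fix: GROUP BY title, then filter groups with HAVING COUNT(*) > 1

Corrected query:
SELECT title FROM books GROUP BY title HAVING COUNT(*) > 1

Result:
title
-----
Emma 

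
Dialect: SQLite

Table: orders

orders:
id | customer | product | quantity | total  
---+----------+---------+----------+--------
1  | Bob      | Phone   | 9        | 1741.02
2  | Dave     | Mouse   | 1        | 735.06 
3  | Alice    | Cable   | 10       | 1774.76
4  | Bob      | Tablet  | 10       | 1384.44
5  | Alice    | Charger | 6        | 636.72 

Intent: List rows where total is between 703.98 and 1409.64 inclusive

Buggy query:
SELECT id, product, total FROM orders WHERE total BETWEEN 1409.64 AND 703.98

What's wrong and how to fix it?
Bug: The bounds are reversed; BETWEEN a AND b requires a <= b to match anything

Fix: Write BETWEEN 703.98 AND 1409.64

Corrected query:
SELECT id, product, total FROM orders WHERE total BETWEEN 703.98 AND 1409.64

Result:
id | product | total  
---+---------+--------
2  | Mouse   | 735.06 
4  | Tablet  | 1384.44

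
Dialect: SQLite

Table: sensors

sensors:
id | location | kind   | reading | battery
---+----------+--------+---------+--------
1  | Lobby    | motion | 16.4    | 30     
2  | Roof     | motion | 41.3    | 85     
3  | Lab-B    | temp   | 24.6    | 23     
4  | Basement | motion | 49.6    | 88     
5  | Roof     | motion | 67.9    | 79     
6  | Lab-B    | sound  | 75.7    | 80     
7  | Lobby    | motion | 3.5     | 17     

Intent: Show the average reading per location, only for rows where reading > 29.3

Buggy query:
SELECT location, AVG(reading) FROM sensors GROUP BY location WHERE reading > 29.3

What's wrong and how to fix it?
Bug: WHERE cannot follow GROUP BY

Fix: Move the WHERE clause before GROUP BY

Corrected query:
SELECT location, AVG(reading) FROM sensors WHERE reading > 29.3 GROUP BY location

Result:
location | AVG(reading)
---------+-------------
Basement | 49.6        
Lab-B    | 75.7        
Roof     | 54.6        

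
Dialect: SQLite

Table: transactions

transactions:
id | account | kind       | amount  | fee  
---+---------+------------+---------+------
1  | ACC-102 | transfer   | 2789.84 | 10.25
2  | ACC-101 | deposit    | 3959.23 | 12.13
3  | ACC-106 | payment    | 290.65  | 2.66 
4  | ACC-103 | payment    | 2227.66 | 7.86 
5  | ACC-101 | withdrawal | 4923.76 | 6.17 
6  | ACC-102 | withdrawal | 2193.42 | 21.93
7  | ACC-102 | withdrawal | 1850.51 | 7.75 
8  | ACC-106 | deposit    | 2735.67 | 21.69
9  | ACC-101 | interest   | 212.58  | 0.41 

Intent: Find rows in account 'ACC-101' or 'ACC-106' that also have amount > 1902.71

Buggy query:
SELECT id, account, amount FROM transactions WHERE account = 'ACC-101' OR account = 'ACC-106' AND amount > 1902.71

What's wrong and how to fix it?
Bug: AND binds tighter than OR, so this parses as account = 'ACC-101' OR (account = 'ACC-106' AND amount > 1902.71)

Fix: Add parentheses around the OR so the AND applies to both alternatives

Corrected query:
SELECT id, account, amount FROM transactions WHERE (account = 'ACC-101' OR account = 'ACC-106') AND amount > 1902.71

Result:
id | account | amount 
---+---------+--------
2  | ACC-101 | 3959.23
5  | ACC-101 | 4923.76
8  | ACC-106 | 2735.67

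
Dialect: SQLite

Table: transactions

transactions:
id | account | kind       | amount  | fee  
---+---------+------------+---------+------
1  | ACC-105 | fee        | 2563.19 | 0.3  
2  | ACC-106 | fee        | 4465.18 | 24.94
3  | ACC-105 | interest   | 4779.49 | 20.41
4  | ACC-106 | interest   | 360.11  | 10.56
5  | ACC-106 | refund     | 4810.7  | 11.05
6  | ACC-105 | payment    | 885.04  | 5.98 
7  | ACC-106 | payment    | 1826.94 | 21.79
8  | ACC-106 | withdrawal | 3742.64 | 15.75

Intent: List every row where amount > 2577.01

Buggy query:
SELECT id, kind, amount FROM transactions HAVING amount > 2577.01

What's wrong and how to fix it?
Bug: HAVING filters the output of aggregation, but this query has no GROUP BY and no aggregate functions, so SQLite rejects it (HAVING clause on a non-aggregate query); the condition here is per row

Fix: Replace HAVING with WHERE since the condition applies to individual rows

Corrected query:
SELECT id, kind, amount FROM transactions WHERE amount > 2577.01

Result:
id | kind       | amount 
---+------------+--------
2  | fee        | 4465.18
3  | interest   | 4779.49
5  | refund     | 4810.7 
8  | withdrawal | 3742.64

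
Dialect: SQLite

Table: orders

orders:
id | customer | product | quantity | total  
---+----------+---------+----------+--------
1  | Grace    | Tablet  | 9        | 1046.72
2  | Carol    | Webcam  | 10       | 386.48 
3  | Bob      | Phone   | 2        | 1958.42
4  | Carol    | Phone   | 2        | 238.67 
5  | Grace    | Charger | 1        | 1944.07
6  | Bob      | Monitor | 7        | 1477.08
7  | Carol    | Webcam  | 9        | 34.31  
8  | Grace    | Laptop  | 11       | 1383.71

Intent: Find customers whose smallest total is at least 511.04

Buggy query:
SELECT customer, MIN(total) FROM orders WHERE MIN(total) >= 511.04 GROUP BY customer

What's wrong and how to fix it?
Bug: Aggregates like MIN are computed per group after WHERE runs

Fix: Use HAVING for the per-group MIN condition

Corrected query:
SELECT customer, MIN(total) FROM orders GROUP BY customer HAVING MIN(total) >= 511.04

Result:
customer | MIN(total)
---------+-----------
Bob      | 1477.08   
Grace    | 1046.72   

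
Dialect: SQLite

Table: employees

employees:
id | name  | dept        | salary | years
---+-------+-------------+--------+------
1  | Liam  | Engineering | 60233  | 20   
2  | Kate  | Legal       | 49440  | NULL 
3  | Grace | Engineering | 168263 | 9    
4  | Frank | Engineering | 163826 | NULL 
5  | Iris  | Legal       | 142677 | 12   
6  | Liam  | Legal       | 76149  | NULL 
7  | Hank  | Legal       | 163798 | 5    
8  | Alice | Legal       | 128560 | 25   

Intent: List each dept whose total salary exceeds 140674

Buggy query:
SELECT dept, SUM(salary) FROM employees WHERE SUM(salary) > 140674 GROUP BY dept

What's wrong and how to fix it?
Bug: SUM(salary) is an aggregate, but WHERE filters rows before aggregation

Fix: Move the aggregate condition to a HAVING clause

Corrected query:
SELECT dept, SUM(salary) FROM employees GROUP BY dept HAVING SUM(salary) > 140674

Result:
dept        | SUM(salary)
------------+------------
Engineering | 392322     
Legal       | 560624     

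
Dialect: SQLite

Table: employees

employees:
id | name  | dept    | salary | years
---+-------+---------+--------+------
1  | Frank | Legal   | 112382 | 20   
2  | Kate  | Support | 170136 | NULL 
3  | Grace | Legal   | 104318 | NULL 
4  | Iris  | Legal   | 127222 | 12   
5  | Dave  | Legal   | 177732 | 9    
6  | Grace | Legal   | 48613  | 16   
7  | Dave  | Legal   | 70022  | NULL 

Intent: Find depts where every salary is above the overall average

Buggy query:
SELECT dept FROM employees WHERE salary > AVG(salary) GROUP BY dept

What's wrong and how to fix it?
Bug: WHERE evaluates per row before aggregation, so AVG() is unavailable

Fix: Compute the overall average in a scalar subquery and compare each group's MIN against it in HAVING

Corrected query:
SELECT dept FROM employees GROUP BY dept HAVING MIN(salary) > (SELECT AVG(salary) FROM employees)

Result:
dept   
-------
Support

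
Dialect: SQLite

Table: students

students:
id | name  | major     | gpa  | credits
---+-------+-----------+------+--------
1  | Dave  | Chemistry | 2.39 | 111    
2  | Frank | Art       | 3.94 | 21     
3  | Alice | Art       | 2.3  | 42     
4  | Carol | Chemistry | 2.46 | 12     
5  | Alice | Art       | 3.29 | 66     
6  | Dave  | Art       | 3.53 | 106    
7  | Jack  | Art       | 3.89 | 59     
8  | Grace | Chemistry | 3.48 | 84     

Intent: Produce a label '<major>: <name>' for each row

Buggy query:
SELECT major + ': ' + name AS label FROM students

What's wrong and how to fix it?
Bug: SQLite uses || for string concatenation; + coerces text to numbers (yielding 0)

Fix: Use the || operator for string concatenation

Corrected query:
SELECT major || ': ' || name AS label FROM students

Result:
label           
----------------
Chemistry: Dave 
Art: Frank      
Art: Alice      
Chemistry: Carol
Art: Alice      
Art: Dave       
Art: Jack       
Chemistry: Grace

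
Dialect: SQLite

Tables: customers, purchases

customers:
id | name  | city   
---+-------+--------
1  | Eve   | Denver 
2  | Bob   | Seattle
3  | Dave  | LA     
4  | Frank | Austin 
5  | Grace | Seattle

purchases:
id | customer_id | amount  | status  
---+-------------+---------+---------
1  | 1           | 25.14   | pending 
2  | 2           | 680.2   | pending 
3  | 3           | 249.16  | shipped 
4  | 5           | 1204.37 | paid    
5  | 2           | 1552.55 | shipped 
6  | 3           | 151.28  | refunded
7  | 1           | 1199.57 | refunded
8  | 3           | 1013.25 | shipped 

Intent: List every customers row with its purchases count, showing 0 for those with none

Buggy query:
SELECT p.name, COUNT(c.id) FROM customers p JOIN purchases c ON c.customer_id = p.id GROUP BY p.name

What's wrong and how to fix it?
Bug: An inner join excludes parents with zero children

Fix: Switch to LEFT JOIN to retain unmatched parent rows

Corrected query:
SELECT p.name, COUNT(c.id) FROM customers p LEFT JOIN purchases c ON c.customer_id = p.id GROUP BY p.name

Result:
name  | COUNT(c.id)
------+------------
Bob   | 2          
Dave  | 3          
Eve   | 2          
Frank | 0          
Grace | 1          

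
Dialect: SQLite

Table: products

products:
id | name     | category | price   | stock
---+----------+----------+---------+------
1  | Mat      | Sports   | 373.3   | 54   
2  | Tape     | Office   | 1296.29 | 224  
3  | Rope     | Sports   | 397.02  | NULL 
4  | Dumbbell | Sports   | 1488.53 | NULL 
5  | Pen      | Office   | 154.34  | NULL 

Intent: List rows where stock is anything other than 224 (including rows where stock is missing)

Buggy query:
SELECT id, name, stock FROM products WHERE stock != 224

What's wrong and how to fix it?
Bug: 'stock != 224' is unknown when stock is NULL, so NULL rows are silently excluded

Fix: Handle NULL separately with IS NULL alongside the inequality

Corrected query:
SELECT id, name, stock FROM products WHERE stock != 224 OR stock IS NULL

Result:
id | name     | stock
---+----------+------
1  | Mat      | 54   
3  | Rope     | NULL 
4  | Dumbbell | NULL 
5  | Pen      | NULL 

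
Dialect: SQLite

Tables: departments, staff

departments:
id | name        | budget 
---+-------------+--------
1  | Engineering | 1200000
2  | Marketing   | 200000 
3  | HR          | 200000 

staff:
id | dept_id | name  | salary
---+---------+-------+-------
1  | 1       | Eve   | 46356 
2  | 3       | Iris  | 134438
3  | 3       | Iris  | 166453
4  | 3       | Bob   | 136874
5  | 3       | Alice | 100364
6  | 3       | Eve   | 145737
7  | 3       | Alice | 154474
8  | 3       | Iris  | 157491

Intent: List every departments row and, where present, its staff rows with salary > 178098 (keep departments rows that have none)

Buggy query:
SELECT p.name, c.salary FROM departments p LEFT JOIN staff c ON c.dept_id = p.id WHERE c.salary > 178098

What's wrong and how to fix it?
Bug: A WHERE condition on the right-hand table after LEFT JOIN drops unmatched parents

Fix: Put 'c.salary > 178098' in the JOIN's ON clause instead of WHERE

Corrected query:
SELECT p.name, c.salary FROM departments p LEFT JOIN staff c ON c.dept_id = p.id AND c.salary > 178098

Result:
name        | salary
------------+-------
Engineering | NULL  
Marketing   | NULL  
HR          | NULL  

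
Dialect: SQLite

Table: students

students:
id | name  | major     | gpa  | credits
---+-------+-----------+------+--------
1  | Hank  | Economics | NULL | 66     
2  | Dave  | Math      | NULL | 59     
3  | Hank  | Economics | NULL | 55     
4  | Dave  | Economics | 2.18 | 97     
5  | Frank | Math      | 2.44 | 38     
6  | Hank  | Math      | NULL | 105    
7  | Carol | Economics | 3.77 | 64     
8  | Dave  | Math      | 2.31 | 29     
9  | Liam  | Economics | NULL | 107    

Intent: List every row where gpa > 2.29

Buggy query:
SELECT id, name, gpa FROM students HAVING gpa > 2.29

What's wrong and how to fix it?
Bug: This is a non-aggregate query (no GROUP BY, no aggregates), so in SQLite the HAVING clause is invalid here; a row-level condition belongs in WHERE

Fix: Replace HAVING with WHERE since the condition applies to individual rows

Corrected query:
SELECT id, name, gpa FROM students WHERE gpa > 2.29

Result:
id | name  | gpa 
---+-------+-----
5  | Frank | 2.44
7  | Carol | 3.77
8  | Dave  | 2.31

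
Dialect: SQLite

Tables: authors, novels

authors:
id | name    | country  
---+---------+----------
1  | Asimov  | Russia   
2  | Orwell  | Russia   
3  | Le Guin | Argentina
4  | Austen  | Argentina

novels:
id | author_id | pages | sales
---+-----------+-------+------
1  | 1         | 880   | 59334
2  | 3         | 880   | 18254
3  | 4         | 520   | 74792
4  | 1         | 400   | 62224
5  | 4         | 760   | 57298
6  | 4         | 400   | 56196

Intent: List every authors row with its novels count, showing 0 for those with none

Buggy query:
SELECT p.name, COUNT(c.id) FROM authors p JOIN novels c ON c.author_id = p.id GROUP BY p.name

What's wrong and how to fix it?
Bug: An inner join excludes parents with zero children

Fix: Use LEFT JOIN so parents without children still appear (COUNT(c.id) gives 0)

Corrected query:
SELECT p.name, COUNT(c.id) FROM authors p LEFT JOIN novels c ON c.author_id = p.id GROUP BY p.name

Result:
name    | COUNT(c.id)
--------+------------
Asimov  | 2          
Austen  | 3          
Le Guin | 1          
Orwell  | 0          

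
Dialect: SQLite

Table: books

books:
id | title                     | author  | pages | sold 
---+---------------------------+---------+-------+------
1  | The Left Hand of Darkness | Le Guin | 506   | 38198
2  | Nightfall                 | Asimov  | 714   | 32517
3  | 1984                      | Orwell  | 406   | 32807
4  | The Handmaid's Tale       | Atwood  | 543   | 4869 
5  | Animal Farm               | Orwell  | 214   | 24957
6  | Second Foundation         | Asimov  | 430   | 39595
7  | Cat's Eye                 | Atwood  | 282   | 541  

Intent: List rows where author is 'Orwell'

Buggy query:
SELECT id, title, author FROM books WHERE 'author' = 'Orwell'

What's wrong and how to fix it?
Bug: Single quotes denote string literals in SQL; the column name is being compared as a constant string

Fix: Reference the column as author without single quotes

Corrected query:
SELECT id, title, author FROM books WHERE author = 'Orwell'

Result:
id | title       | author
---+-------------+-------
3  | 1984        | Orwell
5  | Animal Farm | Orwell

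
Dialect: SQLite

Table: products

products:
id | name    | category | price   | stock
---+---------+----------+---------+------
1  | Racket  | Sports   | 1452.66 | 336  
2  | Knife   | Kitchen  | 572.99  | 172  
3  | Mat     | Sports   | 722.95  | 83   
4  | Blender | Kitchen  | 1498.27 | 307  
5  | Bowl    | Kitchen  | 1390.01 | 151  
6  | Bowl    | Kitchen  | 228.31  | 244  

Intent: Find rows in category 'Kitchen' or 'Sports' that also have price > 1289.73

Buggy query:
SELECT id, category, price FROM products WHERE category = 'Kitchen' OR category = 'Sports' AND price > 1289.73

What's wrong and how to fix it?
Bug: AND binds tighter than OR, so this parses as category = 'Kitchen' OR (category = 'Sports' AND price > 1289.73)

Fix: Add parentheses around the OR so the AND applies to both alternatives

Corrected query:
SELECT id, category, price FROM products WHERE (category = 'Kitchen' OR category = 'Sports') AND price > 1289.73

Result:
id | category | price  
---+----------+--------
1  | Sports   | 1452.66
4  | Kitchen  | 1498.27
5  | Kitchen  | 1390.01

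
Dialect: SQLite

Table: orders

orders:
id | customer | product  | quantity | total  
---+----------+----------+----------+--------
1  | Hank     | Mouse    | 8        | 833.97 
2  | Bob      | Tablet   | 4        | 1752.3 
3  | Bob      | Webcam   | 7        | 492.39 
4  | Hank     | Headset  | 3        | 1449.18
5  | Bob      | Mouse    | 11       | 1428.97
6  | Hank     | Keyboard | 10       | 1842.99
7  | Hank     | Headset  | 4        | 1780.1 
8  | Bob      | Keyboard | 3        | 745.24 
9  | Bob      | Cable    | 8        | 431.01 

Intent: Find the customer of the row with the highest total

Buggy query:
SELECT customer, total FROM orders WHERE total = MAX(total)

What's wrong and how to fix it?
Bug: MAX(total) is an aggregate and cannot be used directly in WHERE

Fix: Use a subquery: WHERE total = (SELECT MAX(total) FROM orders)

Corrected query:
SELECT customer, total FROM orders WHERE total = (SELECT MAX(total) FROM orders)

Result:
customer | total  
---------+--------
Hank     | 1842.99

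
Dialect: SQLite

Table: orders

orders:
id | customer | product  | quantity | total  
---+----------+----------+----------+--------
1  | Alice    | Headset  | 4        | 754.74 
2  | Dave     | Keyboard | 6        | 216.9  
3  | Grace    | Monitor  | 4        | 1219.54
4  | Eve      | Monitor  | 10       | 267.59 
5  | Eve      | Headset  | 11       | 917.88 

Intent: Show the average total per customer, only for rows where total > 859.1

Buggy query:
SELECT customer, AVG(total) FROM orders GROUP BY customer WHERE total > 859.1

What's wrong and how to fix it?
Bug: WHERE cannot follow GROUP BY

Fix: Move the WHERE clause before GROUP BY

Corrected query:
SELECT customer, AVG(total) FROM orders WHERE total > 859.1 GROUP BY customer

Result:
customer | AVG(total)
---------+-----------
Eve      | 917.88    
Grace    | 1219.54   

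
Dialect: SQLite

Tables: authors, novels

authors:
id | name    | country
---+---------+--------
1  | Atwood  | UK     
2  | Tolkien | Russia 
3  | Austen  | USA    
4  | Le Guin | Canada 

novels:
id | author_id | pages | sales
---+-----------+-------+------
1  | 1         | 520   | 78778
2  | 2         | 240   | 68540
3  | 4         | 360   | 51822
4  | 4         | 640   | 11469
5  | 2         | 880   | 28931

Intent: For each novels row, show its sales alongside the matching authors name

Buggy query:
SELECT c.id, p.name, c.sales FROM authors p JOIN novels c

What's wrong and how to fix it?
Bug: Missing join condition: each novels row is matched to all authors rows instead of just its own

Fix: Add ON c.author_id = p.id to the JOIN

Corrected query:
SELECT c.id, p.name, c.sales FROM authors p JOIN novels c ON c.author_id = p.id

Result:
id | name    | sales
---+---------+------
1  | Atwood  | 78778
2  | Tolkien | 68540
3  | Le Guin | 51822
4  | Le Guin | 11469
5  | Tolkien | 28931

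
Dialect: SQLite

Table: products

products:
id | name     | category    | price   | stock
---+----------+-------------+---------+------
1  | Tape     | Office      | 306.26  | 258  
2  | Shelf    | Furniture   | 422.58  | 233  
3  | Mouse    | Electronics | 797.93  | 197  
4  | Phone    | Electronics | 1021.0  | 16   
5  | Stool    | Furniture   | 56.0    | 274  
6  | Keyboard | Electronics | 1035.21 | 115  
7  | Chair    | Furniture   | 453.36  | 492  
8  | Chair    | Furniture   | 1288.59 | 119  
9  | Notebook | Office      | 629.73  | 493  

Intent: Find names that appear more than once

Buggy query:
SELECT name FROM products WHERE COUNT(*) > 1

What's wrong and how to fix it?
Bug: COUNT(*) is an aggregate and cannot be used in WHERE

Fix: GROUP BY name, then filter groups with HAVING COUNT(*) > 1

Corrected query:
SELECT name FROM products GROUP BY name HAVING COUNT(*) > 1

Result:
name 
-----
Chair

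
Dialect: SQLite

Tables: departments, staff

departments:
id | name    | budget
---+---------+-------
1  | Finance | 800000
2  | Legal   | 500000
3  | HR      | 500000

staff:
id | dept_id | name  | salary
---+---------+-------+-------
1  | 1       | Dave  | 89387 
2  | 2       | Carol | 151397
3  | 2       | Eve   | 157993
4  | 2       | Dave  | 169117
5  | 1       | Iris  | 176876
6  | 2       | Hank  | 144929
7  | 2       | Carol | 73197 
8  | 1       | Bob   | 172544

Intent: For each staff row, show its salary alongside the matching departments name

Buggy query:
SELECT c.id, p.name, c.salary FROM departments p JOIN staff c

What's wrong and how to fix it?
Bug: JOIN with no ON clause produces a cartesian product; every staff row pairs with every departments row

Fix: Specify the join condition linking the foreign key to the parent id

Corrected query:
SELECT c.id, p.name, c.salary FROM departments p JOIN staff c ON c.dept_id = p.id

Result:
id | name    | salary
---+---------+-------
1  | Finance | 89387 
2  | Legal   | 151397
3  | Legal   | 157993
4  | Legal   | 169117
5  | Finance | 176876
6  | Legal   | 144929
7  | Legal   | 73197 
8  | Finance | 172544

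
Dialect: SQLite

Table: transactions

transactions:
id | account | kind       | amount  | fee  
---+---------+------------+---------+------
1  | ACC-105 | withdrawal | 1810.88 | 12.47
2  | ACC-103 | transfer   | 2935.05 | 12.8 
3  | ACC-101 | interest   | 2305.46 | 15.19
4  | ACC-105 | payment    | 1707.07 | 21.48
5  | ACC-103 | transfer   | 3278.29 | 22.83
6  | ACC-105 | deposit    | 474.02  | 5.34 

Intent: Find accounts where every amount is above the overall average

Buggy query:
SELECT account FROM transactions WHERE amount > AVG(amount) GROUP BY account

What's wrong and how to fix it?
Bug: WHERE evaluates per row before aggregation, so AVG() is unavailable

Fix: Compute the overall average in a scalar subquery and compare each group's MIN against it in HAVING

Corrected query:
SELECT account FROM transactions GROUP BY account HAVING MIN(amount) > (SELECT AVG(amount) FROM transactions)

Result:
account
-------
ACC-101
ACC-103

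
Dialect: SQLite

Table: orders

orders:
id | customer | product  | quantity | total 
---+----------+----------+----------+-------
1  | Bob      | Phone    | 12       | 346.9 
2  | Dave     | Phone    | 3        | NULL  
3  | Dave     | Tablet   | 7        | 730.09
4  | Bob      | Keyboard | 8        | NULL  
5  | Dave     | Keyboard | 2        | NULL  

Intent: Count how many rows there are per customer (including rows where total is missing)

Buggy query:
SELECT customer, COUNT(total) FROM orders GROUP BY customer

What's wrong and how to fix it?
Bug: COUNT(column) counts non-NULL values only; rows with NULL total aren't counted

Fix: Replace COUNT(total) with COUNT(*)

Corrected query:
SELECT customer, COUNT(*) FROM orders GROUP BY customer

Result:
customer | COUNT(*)
---------+---------
Bob      | 2       
Dave     | 3       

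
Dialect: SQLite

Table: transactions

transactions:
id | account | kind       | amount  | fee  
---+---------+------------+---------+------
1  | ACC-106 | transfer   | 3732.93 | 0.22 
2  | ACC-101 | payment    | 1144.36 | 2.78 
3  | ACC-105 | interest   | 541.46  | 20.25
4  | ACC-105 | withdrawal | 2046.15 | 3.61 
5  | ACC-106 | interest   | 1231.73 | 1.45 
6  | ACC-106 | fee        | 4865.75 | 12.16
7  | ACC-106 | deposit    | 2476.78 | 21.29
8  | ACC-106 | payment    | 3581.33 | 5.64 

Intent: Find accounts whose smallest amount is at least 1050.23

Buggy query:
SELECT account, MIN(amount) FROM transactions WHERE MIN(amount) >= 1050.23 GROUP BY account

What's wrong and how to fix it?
Bug: MIN() in WHERE is a misuse of aggregate

Fix: Use HAVING for the per-group MIN condition

Corrected query:
SELECT account, MIN(amount) FROM transactions GROUP BY account HAVING MIN(amount) >= 1050.23

Result:
account | MIN(amount)
--------+------------
ACC-101 | 1144.36    
ACC-106 | 1231.73    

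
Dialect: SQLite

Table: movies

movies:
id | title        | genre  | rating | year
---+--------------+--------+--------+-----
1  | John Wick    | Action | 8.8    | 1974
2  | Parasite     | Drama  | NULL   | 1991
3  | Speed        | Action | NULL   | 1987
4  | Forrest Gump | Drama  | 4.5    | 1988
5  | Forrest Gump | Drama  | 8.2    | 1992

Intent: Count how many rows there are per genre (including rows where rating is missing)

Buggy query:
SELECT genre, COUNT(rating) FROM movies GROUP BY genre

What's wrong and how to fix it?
Bug: COUNT(rating) skips NULLs, so groups with missing rating are undercounted

Fix: Replace COUNT(rating) with COUNT(*)

Corrected query:
SELECT genre, COUNT(*) FROM movies GROUP BY genre

Result:
genre  | COUNT(*)
-------+---------
Action | 2       
Drama  | 3       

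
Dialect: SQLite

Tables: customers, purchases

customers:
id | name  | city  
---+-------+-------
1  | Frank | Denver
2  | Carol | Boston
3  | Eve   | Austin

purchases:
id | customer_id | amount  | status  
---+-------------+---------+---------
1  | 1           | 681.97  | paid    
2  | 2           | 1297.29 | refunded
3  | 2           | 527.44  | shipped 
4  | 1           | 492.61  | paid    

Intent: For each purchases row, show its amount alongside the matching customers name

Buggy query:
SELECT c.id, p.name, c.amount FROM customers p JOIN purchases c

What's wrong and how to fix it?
Bug: JOIN with no ON clause produces a cartesian product; every purchases row pairs with every customers row

Fix: Specify the join condition linking the foreign key to the parent id

Corrected query:
SELECT c.id, p.name, c.amount FROM customers p JOIN purchases c ON c.customer_id = p.id

Result:
id | name  | amount 
---+-------+--------
1  | Frank | 681.97 
2  | Carol | 1297.29
3  | Carol | 527.44 
4  | Frank | 492.61 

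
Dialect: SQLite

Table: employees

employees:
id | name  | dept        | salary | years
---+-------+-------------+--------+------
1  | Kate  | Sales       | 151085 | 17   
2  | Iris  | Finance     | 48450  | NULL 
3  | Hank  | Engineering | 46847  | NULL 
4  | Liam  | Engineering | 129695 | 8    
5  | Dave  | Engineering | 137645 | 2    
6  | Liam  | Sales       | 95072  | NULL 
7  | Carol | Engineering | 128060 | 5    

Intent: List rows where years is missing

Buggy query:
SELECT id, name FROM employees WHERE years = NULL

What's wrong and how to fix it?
Bug: '= NULL' is always unknown in SQL three-valued logic, so no rows match

Fix: Replace '= NULL' with 'IS NULL'

Corrected query:
SELECT id, name FROM employees WHERE years IS NULL

Result:
id | name
---+-----
2  | Iris
3  | Hank
6  | Liam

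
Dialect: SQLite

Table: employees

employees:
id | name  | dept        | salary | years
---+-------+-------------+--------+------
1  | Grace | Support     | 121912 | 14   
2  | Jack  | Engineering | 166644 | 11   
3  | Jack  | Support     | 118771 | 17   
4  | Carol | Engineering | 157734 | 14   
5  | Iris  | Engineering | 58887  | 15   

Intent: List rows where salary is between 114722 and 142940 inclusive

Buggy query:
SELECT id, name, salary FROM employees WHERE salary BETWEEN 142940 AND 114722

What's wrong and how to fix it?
Bug: BETWEEN expects the lower bound first; with 142940 AND 114722 the range is empty

Fix: Write BETWEEN 114722 AND 142940

Corrected query:
SELECT id, name, salary FROM employees WHERE salary BETWEEN 114722 AND 142940

Result:
id | name  | salary
---+-------+-------
1  | Grace | 121912
3  | Jack  | 118771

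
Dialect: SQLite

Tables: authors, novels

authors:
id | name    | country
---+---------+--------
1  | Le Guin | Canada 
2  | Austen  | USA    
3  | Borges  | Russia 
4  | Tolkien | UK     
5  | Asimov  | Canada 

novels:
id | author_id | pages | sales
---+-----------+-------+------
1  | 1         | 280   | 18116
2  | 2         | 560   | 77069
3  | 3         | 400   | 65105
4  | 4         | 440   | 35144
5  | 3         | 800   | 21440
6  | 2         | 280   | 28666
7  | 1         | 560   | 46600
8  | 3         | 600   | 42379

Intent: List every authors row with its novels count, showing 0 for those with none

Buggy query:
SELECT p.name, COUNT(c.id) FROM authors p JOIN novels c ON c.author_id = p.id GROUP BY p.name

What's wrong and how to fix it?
Bug: An inner join excludes parents with zero children

Fix: Use LEFT JOIN so parents without children still appear (COUNT(c.id) gives 0)

Corrected query:
SELECT p.name, COUNT(c.id) FROM authors p LEFT JOIN novels c ON c.author_id = p.id GROUP BY p.name

Result:
name    | COUNT(c.id)
--------+------------
Asimov  | 0          
Austen  | 2          
Borges  | 3          
Le Guin | 2          
Tolkien | 1          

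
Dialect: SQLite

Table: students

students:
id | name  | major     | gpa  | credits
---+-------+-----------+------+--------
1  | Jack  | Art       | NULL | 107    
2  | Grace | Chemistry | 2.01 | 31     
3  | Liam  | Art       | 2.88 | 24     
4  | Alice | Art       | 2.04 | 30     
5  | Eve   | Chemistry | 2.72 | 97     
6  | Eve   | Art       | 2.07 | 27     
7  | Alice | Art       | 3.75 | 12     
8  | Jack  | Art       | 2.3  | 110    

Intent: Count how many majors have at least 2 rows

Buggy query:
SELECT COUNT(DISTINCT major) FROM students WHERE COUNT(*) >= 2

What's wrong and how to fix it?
Bug: COUNT(*) cannot appear in WHERE; the per-group count doesn't exist yet

Fix: Use a subquery that GROUPs and filters with HAVING, then count its rows

Corrected query:
SELECT COUNT(*) FROM (SELECT major FROM students GROUP BY major HAVING COUNT(*) >= 2)

Result:
COUNT(*)
--------
2       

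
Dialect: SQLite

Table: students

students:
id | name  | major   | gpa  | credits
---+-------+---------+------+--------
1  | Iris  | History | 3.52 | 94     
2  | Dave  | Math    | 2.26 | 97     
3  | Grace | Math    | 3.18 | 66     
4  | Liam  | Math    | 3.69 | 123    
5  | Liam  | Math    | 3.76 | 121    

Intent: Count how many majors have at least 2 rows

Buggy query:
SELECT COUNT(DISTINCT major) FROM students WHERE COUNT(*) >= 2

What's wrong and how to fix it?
Bug: COUNT(*) cannot appear in WHERE; the per-group count doesn't exist yet

Fix: Group first with HAVING COUNT(*) >= 2, then COUNT the resulting groups

Corrected query:
SELECT COUNT(*) FROM (SELECT major FROM students GROUP BY major HAVING COUNT(*) >= 2)

Result:
COUNT(*)
--------
1       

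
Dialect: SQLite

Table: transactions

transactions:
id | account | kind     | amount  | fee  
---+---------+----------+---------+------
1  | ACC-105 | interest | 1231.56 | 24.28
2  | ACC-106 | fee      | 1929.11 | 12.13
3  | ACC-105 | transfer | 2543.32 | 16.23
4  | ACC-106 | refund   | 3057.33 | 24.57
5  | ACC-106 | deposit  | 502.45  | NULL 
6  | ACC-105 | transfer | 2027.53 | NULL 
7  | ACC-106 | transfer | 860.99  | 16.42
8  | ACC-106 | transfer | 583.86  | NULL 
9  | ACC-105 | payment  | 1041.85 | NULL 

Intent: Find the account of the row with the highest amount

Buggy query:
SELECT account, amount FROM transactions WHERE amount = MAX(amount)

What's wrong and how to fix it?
Bug: WHERE is evaluated per row; an aggregate over the whole table isn't defined there

Fix: Wrap MAX in a scalar subquery so WHERE compares against a single value

Corrected query:
SELECT account, amount FROM transactions WHERE amount = (SELECT MAX(amount) FROM transactions)

Result:
account | amount 
--------+--------
ACC-106 | 3057.33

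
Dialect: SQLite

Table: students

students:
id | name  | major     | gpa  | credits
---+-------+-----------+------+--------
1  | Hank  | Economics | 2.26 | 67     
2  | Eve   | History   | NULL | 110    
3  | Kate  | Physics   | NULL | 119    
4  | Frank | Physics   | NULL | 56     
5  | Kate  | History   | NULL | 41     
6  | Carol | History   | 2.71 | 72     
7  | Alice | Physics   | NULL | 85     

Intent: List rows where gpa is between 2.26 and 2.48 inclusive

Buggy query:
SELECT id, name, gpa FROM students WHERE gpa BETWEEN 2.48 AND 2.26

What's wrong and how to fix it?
Bug: BETWEEN expects the lower bound first; with 2.48 AND 2.26 the range is empty

Fix: Swap the bounds so the smaller value comes first

Corrected query:
SELECT id, name, gpa FROM students WHERE gpa BETWEEN 2.26 AND 2.48

Result:
id | name | gpa 
---+------+-----
1  | Hank | 2.26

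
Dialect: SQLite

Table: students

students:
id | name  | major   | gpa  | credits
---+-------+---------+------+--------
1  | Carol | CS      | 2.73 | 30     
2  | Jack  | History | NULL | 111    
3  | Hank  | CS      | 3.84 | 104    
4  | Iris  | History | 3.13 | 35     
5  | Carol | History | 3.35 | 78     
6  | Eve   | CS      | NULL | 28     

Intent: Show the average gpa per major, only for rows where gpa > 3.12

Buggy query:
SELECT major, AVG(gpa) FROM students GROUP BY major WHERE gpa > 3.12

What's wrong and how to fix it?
Bug: Row-level WHERE must come before GROUP BY in the clause order

Fix: Place WHERE between FROM and GROUP BY

Corrected query:
SELECT major, AVG(gpa) FROM students WHERE gpa > 3.12 GROUP BY major

Result:
major   | AVG(gpa)
--------+---------
CS      | 3.84    
History | 3.24    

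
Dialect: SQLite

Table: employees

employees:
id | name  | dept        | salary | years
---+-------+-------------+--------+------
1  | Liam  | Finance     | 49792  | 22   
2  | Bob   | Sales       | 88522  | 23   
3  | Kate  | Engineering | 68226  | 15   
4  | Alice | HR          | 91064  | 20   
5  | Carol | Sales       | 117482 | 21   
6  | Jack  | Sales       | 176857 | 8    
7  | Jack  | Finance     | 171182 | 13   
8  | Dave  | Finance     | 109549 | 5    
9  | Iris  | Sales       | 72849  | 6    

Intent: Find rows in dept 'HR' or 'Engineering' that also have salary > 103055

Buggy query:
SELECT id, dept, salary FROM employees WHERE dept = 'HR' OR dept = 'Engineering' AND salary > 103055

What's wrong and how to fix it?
Bug: Without parentheses, AND is evaluated before OR, so the salary filter only applies to the 'Engineering' branch

Fix: Group the OR with parentheses (or use IN), then AND the threshold

Corrected query:
SELECT id, dept, salary FROM employees WHERE (dept = 'HR' OR dept = 'Engineering') AND salary > 103055

Result:
(no rows)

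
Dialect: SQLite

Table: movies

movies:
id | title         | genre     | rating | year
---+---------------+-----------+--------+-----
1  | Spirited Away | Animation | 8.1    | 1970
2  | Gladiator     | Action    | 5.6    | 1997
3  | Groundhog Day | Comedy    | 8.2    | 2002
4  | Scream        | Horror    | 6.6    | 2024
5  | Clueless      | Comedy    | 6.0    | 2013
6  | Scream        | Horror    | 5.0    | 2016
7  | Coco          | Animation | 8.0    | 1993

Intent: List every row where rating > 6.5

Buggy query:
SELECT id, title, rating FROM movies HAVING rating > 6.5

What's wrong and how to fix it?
Bug: HAVING filters the output of aggregation, but this query has no GROUP BY and no aggregate functions, so SQLite rejects it (HAVING clause on a non-aggregate query); the condition here is per row

Fix: Replace HAVING with WHERE since the condition applies to individual rows

Corrected query:
SELECT id, title, rating FROM movies WHERE rating > 6.5

Result:
id | title         | rating
---+---------------+-------
1  | Spirited Away | 8.1   
3  | Groundhog Day | 8.2   
4  | Scream        | 6.6   
7  | Coco          | 8     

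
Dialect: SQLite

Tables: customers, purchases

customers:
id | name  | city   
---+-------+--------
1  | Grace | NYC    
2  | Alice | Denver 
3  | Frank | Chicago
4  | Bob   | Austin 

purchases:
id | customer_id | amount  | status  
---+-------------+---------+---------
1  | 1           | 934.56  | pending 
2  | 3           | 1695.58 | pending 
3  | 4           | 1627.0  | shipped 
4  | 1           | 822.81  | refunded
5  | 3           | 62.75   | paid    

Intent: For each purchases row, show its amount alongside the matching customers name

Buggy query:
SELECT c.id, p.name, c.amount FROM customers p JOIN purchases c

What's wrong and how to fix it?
Bug: Missing join condition: each purchases row is matched to all customers rows instead of just its own

Fix: Add ON c.customer_id = p.id to the JOIN

Corrected query:
SELECT c.id, p.name, c.amount FROM customers p JOIN purchases c ON c.customer_id = p.id

Result:
id | name  | amount 
---+-------+--------
1  | Grace | 934.56 
2  | Frank | 1695.58
3  | Bob   | 1627   
4  | Grace | 822.81 
5  | Frank | 62.75  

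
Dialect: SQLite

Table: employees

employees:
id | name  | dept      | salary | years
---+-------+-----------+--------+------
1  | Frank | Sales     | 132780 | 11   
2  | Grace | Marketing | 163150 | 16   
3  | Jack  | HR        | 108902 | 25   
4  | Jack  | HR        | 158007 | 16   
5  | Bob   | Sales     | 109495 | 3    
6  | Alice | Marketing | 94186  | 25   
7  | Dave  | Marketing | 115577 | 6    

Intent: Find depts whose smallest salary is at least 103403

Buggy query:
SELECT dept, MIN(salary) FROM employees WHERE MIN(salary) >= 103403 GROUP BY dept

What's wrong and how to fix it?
Bug: Aggregates like MIN are computed per group after WHERE runs

Fix: Replace WHERE with HAVING after the GROUP BY

Corrected query:
SELECT dept, MIN(salary) FROM employees GROUP BY dept HAVING MIN(salary) >= 103403

Result:
dept  | MIN(salary)
------+------------
HR    | 108902     
Sales | 109495     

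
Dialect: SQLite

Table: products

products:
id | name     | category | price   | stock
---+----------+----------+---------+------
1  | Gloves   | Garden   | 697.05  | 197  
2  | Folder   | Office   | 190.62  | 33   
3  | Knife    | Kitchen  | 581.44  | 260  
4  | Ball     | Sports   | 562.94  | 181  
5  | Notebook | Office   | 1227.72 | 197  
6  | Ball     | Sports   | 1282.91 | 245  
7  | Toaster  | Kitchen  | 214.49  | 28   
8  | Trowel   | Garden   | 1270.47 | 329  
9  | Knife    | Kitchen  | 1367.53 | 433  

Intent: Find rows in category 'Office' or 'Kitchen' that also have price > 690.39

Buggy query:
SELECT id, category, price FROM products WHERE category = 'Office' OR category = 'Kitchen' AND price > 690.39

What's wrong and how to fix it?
Bug: AND binds tighter than OR, so this parses as category = 'Office' OR (category = 'Kitchen' AND price > 690.39)

Fix: Add parentheses around the OR so the AND applies to both alternatives

Corrected query:
SELECT id, category, price FROM products WHERE (category = 'Office' OR category = 'Kitchen') AND price > 690.39

Result:
id | category | price  
---+----------+--------
5  | Office   | 1227.72
9  | Kitchen  | 1367.53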